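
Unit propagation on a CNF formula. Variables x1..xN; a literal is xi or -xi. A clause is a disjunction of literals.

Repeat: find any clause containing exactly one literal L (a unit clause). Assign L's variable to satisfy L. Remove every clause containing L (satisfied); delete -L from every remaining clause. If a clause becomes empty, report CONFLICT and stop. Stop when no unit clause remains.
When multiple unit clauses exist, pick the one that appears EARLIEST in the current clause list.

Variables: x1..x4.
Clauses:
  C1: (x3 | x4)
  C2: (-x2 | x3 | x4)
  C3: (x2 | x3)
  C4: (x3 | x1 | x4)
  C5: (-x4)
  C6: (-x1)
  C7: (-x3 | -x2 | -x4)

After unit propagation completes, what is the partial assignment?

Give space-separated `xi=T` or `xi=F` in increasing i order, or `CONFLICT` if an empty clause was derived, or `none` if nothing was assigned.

unit clause [-4] forces x4=F; simplify:
  drop 4 from [3, 4] -> [3]
  drop 4 from [-2, 3, 4] -> [-2, 3]
  drop 4 from [3, 1, 4] -> [3, 1]
  satisfied 2 clause(s); 5 remain; assigned so far: [4]
unit clause [3] forces x3=T; simplify:
  satisfied 4 clause(s); 1 remain; assigned so far: [3, 4]
unit clause [-1] forces x1=F; simplify:
  satisfied 1 clause(s); 0 remain; assigned so far: [1, 3, 4]

Answer: x1=F x3=T x4=F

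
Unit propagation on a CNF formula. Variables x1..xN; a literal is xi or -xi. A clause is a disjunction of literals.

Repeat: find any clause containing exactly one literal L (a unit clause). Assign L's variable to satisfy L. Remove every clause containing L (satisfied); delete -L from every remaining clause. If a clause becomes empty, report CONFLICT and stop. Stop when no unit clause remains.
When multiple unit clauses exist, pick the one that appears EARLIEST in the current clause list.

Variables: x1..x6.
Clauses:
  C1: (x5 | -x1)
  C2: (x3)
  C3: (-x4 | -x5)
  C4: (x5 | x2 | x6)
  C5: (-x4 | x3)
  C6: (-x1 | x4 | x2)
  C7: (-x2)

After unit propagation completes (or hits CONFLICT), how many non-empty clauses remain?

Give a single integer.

Answer: 4

Derivation:
unit clause [3] forces x3=T; simplify:
  satisfied 2 clause(s); 5 remain; assigned so far: [3]
unit clause [-2] forces x2=F; simplify:
  drop 2 from [5, 2, 6] -> [5, 6]
  drop 2 from [-1, 4, 2] -> [-1, 4]
  satisfied 1 clause(s); 4 remain; assigned so far: [2, 3]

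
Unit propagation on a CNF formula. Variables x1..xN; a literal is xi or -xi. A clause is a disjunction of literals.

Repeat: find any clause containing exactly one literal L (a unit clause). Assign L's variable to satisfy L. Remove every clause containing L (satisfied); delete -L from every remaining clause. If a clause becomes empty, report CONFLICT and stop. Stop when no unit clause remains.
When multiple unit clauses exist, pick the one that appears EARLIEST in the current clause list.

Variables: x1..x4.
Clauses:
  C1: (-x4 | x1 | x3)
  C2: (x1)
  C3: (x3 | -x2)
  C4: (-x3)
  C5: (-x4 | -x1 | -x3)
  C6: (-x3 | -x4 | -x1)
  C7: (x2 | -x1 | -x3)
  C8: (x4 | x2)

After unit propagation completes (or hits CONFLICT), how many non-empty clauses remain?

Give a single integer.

Answer: 0

Derivation:
unit clause [1] forces x1=T; simplify:
  drop -1 from [-4, -1, -3] -> [-4, -3]
  drop -1 from [-3, -4, -1] -> [-3, -4]
  drop -1 from [2, -1, -3] -> [2, -3]
  satisfied 2 clause(s); 6 remain; assigned so far: [1]
unit clause [-3] forces x3=F; simplify:
  drop 3 from [3, -2] -> [-2]
  satisfied 4 clause(s); 2 remain; assigned so far: [1, 3]
unit clause [-2] forces x2=F; simplify:
  drop 2 from [4, 2] -> [4]
  satisfied 1 clause(s); 1 remain; assigned so far: [1, 2, 3]
unit clause [4] forces x4=T; simplify:
  satisfied 1 clause(s); 0 remain; assigned so far: [1, 2, 3, 4]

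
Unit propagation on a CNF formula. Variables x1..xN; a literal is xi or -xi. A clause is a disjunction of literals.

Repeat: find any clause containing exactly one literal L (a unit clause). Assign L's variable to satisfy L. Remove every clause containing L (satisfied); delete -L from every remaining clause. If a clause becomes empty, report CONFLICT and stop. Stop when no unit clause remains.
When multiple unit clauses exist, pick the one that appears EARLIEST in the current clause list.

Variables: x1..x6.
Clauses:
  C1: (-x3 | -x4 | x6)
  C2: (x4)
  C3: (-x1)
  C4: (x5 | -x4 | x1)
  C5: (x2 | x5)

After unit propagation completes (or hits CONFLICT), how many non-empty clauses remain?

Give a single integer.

Answer: 1

Derivation:
unit clause [4] forces x4=T; simplify:
  drop -4 from [-3, -4, 6] -> [-3, 6]
  drop -4 from [5, -4, 1] -> [5, 1]
  satisfied 1 clause(s); 4 remain; assigned so far: [4]
unit clause [-1] forces x1=F; simplify:
  drop 1 from [5, 1] -> [5]
  satisfied 1 clause(s); 3 remain; assigned so far: [1, 4]
unit clause [5] forces x5=T; simplify:
  satisfied 2 clause(s); 1 remain; assigned so far: [1, 4, 5]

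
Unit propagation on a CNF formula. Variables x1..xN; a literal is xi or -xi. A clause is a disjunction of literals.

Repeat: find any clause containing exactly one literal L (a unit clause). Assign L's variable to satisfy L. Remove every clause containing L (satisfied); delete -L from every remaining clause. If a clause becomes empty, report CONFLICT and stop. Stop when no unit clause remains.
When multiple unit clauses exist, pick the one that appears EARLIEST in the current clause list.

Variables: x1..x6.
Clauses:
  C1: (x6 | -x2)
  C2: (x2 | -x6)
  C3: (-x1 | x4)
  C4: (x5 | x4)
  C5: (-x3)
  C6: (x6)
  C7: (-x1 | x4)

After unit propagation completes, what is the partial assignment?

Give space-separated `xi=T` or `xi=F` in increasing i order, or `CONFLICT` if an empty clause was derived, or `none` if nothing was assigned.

Answer: x2=T x3=F x6=T

Derivation:
unit clause [-3] forces x3=F; simplify:
  satisfied 1 clause(s); 6 remain; assigned so far: [3]
unit clause [6] forces x6=T; simplify:
  drop -6 from [2, -6] -> [2]
  satisfied 2 clause(s); 4 remain; assigned so far: [3, 6]
unit clause [2] forces x2=T; simplify:
  satisfied 1 clause(s); 3 remain; assigned so far: [2, 3, 6]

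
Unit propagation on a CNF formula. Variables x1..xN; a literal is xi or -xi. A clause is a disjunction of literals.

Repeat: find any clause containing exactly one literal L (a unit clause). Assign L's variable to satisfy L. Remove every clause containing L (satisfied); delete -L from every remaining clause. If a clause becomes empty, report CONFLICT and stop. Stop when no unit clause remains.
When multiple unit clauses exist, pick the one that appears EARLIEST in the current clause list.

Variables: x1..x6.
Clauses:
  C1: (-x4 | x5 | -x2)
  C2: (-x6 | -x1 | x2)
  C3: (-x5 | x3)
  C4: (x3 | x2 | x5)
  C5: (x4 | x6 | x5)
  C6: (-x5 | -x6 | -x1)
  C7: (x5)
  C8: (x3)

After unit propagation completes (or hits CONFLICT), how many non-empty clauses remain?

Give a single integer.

Answer: 2

Derivation:
unit clause [5] forces x5=T; simplify:
  drop -5 from [-5, 3] -> [3]
  drop -5 from [-5, -6, -1] -> [-6, -1]
  satisfied 4 clause(s); 4 remain; assigned so far: [5]
unit clause [3] forces x3=T; simplify:
  satisfied 2 clause(s); 2 remain; assigned so far: [3, 5]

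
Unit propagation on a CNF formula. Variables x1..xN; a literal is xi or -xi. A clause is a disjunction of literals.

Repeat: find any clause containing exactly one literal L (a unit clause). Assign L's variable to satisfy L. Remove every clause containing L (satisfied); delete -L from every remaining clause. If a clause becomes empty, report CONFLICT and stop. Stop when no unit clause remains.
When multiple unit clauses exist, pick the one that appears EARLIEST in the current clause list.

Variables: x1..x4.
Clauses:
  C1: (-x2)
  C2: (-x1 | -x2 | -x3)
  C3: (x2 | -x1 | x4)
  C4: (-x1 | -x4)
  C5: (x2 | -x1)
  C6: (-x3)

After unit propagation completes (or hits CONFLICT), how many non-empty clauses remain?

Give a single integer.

Answer: 0

Derivation:
unit clause [-2] forces x2=F; simplify:
  drop 2 from [2, -1, 4] -> [-1, 4]
  drop 2 from [2, -1] -> [-1]
  satisfied 2 clause(s); 4 remain; assigned so far: [2]
unit clause [-1] forces x1=F; simplify:
  satisfied 3 clause(s); 1 remain; assigned so far: [1, 2]
unit clause [-3] forces x3=F; simplify:
  satisfied 1 clause(s); 0 remain; assigned so far: [1, 2, 3]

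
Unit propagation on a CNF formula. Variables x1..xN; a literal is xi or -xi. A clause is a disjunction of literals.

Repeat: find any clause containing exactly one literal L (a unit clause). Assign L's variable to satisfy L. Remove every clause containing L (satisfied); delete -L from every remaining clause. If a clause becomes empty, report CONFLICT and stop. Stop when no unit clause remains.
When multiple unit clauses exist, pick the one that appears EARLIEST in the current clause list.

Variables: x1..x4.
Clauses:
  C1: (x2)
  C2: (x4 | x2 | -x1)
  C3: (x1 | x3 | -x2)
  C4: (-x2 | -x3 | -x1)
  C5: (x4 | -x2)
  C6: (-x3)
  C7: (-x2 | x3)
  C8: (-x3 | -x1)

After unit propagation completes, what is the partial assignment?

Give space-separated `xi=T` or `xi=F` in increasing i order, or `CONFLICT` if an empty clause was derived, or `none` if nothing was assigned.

unit clause [2] forces x2=T; simplify:
  drop -2 from [1, 3, -2] -> [1, 3]
  drop -2 from [-2, -3, -1] -> [-3, -1]
  drop -2 from [4, -2] -> [4]
  drop -2 from [-2, 3] -> [3]
  satisfied 2 clause(s); 6 remain; assigned so far: [2]
unit clause [4] forces x4=T; simplify:
  satisfied 1 clause(s); 5 remain; assigned so far: [2, 4]
unit clause [-3] forces x3=F; simplify:
  drop 3 from [1, 3] -> [1]
  drop 3 from [3] -> [] (empty!)
  satisfied 3 clause(s); 2 remain; assigned so far: [2, 3, 4]
CONFLICT (empty clause)

Answer: CONFLICT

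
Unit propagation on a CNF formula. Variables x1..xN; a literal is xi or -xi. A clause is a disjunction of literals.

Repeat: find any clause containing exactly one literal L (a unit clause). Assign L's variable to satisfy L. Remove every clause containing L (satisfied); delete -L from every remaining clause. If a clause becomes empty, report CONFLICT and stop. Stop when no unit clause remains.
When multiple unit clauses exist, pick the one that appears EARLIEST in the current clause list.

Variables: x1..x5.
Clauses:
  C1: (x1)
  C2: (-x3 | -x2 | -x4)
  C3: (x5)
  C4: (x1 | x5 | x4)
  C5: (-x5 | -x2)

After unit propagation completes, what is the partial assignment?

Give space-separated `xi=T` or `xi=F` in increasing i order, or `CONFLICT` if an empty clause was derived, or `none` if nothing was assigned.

Answer: x1=T x2=F x5=T

Derivation:
unit clause [1] forces x1=T; simplify:
  satisfied 2 clause(s); 3 remain; assigned so far: [1]
unit clause [5] forces x5=T; simplify:
  drop -5 from [-5, -2] -> [-2]
  satisfied 1 clause(s); 2 remain; assigned so far: [1, 5]
unit clause [-2] forces x2=F; simplify:
  satisfied 2 clause(s); 0 remain; assigned so far: [1, 2, 5]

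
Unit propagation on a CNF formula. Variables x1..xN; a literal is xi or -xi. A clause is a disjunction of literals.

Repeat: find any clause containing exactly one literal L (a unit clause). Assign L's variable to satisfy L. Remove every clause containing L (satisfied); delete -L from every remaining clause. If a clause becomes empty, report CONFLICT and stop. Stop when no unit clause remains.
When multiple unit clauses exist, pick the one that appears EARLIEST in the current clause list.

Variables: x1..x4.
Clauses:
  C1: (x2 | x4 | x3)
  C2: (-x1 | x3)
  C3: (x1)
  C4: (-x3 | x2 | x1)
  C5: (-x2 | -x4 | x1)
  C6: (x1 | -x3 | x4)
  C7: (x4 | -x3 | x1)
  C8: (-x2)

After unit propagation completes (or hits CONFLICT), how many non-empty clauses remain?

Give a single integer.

unit clause [1] forces x1=T; simplify:
  drop -1 from [-1, 3] -> [3]
  satisfied 5 clause(s); 3 remain; assigned so far: [1]
unit clause [3] forces x3=T; simplify:
  satisfied 2 clause(s); 1 remain; assigned so far: [1, 3]
unit clause [-2] forces x2=F; simplify:
  satisfied 1 clause(s); 0 remain; assigned so far: [1, 2, 3]

Answer: 0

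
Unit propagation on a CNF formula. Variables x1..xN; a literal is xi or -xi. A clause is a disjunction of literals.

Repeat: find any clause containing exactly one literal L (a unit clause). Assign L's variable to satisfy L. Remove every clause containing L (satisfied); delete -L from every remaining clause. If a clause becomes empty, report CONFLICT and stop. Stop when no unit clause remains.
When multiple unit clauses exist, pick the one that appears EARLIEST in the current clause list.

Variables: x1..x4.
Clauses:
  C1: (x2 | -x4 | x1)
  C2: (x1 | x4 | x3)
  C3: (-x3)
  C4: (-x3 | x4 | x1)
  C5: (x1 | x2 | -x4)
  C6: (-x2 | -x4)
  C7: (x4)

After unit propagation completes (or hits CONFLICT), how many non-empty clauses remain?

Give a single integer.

Answer: 0

Derivation:
unit clause [-3] forces x3=F; simplify:
  drop 3 from [1, 4, 3] -> [1, 4]
  satisfied 2 clause(s); 5 remain; assigned so far: [3]
unit clause [4] forces x4=T; simplify:
  drop -4 from [2, -4, 1] -> [2, 1]
  drop -4 from [1, 2, -4] -> [1, 2]
  drop -4 from [-2, -4] -> [-2]
  satisfied 2 clause(s); 3 remain; assigned so far: [3, 4]
unit clause [-2] forces x2=F; simplify:
  drop 2 from [2, 1] -> [1]
  drop 2 from [1, 2] -> [1]
  satisfied 1 clause(s); 2 remain; assigned so far: [2, 3, 4]
unit clause [1] forces x1=T; simplify:
  satisfied 2 clause(s); 0 remain; assigned so far: [1, 2, 3, 4]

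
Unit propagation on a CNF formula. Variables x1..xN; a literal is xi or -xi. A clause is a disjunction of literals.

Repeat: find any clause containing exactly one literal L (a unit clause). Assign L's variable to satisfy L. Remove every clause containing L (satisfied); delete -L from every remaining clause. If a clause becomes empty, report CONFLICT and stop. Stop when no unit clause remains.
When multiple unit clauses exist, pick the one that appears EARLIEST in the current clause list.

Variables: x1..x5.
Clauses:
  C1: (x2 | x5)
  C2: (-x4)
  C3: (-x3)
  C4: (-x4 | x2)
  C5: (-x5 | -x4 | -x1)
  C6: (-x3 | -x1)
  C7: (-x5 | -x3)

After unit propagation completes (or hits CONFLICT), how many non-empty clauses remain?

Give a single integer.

unit clause [-4] forces x4=F; simplify:
  satisfied 3 clause(s); 4 remain; assigned so far: [4]
unit clause [-3] forces x3=F; simplify:
  satisfied 3 clause(s); 1 remain; assigned so far: [3, 4]

Answer: 1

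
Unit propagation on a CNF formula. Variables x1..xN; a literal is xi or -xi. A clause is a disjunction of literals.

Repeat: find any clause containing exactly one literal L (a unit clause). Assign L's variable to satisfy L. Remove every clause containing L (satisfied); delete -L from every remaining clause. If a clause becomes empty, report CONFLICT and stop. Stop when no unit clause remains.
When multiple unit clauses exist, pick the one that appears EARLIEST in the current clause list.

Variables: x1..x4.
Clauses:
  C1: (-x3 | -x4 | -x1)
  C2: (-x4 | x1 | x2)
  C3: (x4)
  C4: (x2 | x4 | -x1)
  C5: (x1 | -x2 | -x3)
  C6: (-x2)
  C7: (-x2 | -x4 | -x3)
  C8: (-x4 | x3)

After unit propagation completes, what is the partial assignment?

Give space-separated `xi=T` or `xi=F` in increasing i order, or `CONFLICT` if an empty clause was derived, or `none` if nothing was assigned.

Answer: CONFLICT

Derivation:
unit clause [4] forces x4=T; simplify:
  drop -4 from [-3, -4, -1] -> [-3, -1]
  drop -4 from [-4, 1, 2] -> [1, 2]
  drop -4 from [-2, -4, -3] -> [-2, -3]
  drop -4 from [-4, 3] -> [3]
  satisfied 2 clause(s); 6 remain; assigned so far: [4]
unit clause [-2] forces x2=F; simplify:
  drop 2 from [1, 2] -> [1]
  satisfied 3 clause(s); 3 remain; assigned so far: [2, 4]
unit clause [1] forces x1=T; simplify:
  drop -1 from [-3, -1] -> [-3]
  satisfied 1 clause(s); 2 remain; assigned so far: [1, 2, 4]
unit clause [-3] forces x3=F; simplify:
  drop 3 from [3] -> [] (empty!)
  satisfied 1 clause(s); 1 remain; assigned so far: [1, 2, 3, 4]
CONFLICT (empty clause)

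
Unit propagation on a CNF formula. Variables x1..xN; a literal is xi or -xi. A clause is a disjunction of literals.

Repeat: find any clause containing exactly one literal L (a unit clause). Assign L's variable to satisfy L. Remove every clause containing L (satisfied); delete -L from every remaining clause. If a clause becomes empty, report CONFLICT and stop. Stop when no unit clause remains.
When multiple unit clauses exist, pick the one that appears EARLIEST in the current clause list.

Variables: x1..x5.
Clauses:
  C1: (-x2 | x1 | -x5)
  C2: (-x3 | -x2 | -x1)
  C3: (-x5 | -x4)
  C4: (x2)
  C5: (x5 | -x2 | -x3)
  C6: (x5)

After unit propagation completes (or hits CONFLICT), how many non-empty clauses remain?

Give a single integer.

unit clause [2] forces x2=T; simplify:
  drop -2 from [-2, 1, -5] -> [1, -5]
  drop -2 from [-3, -2, -1] -> [-3, -1]
  drop -2 from [5, -2, -3] -> [5, -3]
  satisfied 1 clause(s); 5 remain; assigned so far: [2]
unit clause [5] forces x5=T; simplify:
  drop -5 from [1, -5] -> [1]
  drop -5 from [-5, -4] -> [-4]
  satisfied 2 clause(s); 3 remain; assigned so far: [2, 5]
unit clause [1] forces x1=T; simplify:
  drop -1 from [-3, -1] -> [-3]
  satisfied 1 clause(s); 2 remain; assigned so far: [1, 2, 5]
unit clause [-3] forces x3=F; simplify:
  satisfied 1 clause(s); 1 remain; assigned so far: [1, 2, 3, 5]
unit clause [-4] forces x4=F; simplify:
  satisfied 1 clause(s); 0 remain; assigned so far: [1, 2, 3, 4, 5]

Answer: 0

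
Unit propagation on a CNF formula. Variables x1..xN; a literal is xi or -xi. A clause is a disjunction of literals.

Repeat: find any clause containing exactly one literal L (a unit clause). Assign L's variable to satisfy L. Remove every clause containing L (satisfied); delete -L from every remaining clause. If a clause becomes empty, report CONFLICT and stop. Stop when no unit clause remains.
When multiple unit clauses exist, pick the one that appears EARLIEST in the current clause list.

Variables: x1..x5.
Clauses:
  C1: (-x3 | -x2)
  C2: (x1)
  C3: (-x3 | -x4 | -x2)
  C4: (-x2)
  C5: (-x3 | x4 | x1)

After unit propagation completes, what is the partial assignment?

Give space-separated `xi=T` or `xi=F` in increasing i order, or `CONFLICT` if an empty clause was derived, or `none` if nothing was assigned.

Answer: x1=T x2=F

Derivation:
unit clause [1] forces x1=T; simplify:
  satisfied 2 clause(s); 3 remain; assigned so far: [1]
unit clause [-2] forces x2=F; simplify:
  satisfied 3 clause(s); 0 remain; assigned so far: [1, 2]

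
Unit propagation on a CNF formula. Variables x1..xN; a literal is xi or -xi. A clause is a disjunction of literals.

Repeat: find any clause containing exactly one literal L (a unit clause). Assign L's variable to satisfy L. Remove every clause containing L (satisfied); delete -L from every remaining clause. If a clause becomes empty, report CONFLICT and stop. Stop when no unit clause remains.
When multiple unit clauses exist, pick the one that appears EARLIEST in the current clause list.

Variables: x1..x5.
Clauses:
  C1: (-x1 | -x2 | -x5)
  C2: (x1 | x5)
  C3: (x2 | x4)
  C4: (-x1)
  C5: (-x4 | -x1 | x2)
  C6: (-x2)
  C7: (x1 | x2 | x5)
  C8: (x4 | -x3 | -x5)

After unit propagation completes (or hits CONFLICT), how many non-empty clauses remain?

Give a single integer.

Answer: 0

Derivation:
unit clause [-1] forces x1=F; simplify:
  drop 1 from [1, 5] -> [5]
  drop 1 from [1, 2, 5] -> [2, 5]
  satisfied 3 clause(s); 5 remain; assigned so far: [1]
unit clause [5] forces x5=T; simplify:
  drop -5 from [4, -3, -5] -> [4, -3]
  satisfied 2 clause(s); 3 remain; assigned so far: [1, 5]
unit clause [-2] forces x2=F; simplify:
  drop 2 from [2, 4] -> [4]
  satisfied 1 clause(s); 2 remain; assigned so far: [1, 2, 5]
unit clause [4] forces x4=T; simplify:
  satisfied 2 clause(s); 0 remain; assigned so far: [1, 2, 4, 5]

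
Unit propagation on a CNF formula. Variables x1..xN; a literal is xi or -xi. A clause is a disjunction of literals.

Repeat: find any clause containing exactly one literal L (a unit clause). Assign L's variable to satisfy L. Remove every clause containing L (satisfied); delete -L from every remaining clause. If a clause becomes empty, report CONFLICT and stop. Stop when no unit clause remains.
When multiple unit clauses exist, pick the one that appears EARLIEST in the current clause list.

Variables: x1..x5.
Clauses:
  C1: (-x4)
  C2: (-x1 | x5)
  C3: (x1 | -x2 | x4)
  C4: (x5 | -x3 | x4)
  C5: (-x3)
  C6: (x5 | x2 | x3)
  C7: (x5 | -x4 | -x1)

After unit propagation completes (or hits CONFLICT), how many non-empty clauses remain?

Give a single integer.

unit clause [-4] forces x4=F; simplify:
  drop 4 from [1, -2, 4] -> [1, -2]
  drop 4 from [5, -3, 4] -> [5, -3]
  satisfied 2 clause(s); 5 remain; assigned so far: [4]
unit clause [-3] forces x3=F; simplify:
  drop 3 from [5, 2, 3] -> [5, 2]
  satisfied 2 clause(s); 3 remain; assigned so far: [3, 4]

Answer: 3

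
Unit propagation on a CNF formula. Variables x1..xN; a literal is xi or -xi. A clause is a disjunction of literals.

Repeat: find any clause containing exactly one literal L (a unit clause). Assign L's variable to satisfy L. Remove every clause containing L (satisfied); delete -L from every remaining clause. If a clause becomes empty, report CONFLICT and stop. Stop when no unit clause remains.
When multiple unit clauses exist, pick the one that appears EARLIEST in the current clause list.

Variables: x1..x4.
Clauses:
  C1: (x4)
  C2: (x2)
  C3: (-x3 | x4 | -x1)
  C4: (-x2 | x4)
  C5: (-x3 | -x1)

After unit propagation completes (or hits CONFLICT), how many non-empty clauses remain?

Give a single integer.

Answer: 1

Derivation:
unit clause [4] forces x4=T; simplify:
  satisfied 3 clause(s); 2 remain; assigned so far: [4]
unit clause [2] forces x2=T; simplify:
  satisfied 1 clause(s); 1 remain; assigned so far: [2, 4]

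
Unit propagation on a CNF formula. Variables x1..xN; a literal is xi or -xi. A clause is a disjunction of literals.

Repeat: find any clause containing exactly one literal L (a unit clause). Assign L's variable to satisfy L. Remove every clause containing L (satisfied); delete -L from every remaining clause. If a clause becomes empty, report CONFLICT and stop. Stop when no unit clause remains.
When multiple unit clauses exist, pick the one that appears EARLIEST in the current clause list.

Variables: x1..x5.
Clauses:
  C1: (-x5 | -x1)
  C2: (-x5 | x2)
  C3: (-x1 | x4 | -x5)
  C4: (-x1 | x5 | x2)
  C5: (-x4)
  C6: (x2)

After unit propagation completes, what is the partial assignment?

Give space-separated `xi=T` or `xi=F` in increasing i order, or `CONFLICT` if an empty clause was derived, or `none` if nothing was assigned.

Answer: x2=T x4=F

Derivation:
unit clause [-4] forces x4=F; simplify:
  drop 4 from [-1, 4, -5] -> [-1, -5]
  satisfied 1 clause(s); 5 remain; assigned so far: [4]
unit clause [2] forces x2=T; simplify:
  satisfied 3 clause(s); 2 remain; assigned so far: [2, 4]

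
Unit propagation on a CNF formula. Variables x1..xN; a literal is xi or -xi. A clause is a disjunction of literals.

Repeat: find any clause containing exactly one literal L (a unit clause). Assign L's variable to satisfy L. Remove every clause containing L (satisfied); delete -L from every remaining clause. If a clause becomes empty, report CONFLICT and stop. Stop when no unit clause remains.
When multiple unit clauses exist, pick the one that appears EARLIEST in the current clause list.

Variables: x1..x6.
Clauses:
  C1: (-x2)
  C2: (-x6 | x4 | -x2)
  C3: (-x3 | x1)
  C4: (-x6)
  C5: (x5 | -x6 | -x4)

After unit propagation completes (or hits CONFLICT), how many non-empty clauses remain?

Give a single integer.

Answer: 1

Derivation:
unit clause [-2] forces x2=F; simplify:
  satisfied 2 clause(s); 3 remain; assigned so far: [2]
unit clause [-6] forces x6=F; simplify:
  satisfied 2 clause(s); 1 remain; assigned so far: [2, 6]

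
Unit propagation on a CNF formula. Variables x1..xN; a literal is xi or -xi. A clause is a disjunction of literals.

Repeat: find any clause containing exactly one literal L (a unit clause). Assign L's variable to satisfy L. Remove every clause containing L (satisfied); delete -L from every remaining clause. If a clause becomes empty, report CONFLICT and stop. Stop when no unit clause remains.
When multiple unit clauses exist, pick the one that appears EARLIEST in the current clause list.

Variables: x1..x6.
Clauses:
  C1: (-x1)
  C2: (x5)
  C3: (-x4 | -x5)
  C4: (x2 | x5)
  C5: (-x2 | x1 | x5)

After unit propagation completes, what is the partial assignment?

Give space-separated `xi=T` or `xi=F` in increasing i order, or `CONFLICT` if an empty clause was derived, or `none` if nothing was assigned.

unit clause [-1] forces x1=F; simplify:
  drop 1 from [-2, 1, 5] -> [-2, 5]
  satisfied 1 clause(s); 4 remain; assigned so far: [1]
unit clause [5] forces x5=T; simplify:
  drop -5 from [-4, -5] -> [-4]
  satisfied 3 clause(s); 1 remain; assigned so far: [1, 5]
unit clause [-4] forces x4=F; simplify:
  satisfied 1 clause(s); 0 remain; assigned so far: [1, 4, 5]

Answer: x1=F x4=F x5=T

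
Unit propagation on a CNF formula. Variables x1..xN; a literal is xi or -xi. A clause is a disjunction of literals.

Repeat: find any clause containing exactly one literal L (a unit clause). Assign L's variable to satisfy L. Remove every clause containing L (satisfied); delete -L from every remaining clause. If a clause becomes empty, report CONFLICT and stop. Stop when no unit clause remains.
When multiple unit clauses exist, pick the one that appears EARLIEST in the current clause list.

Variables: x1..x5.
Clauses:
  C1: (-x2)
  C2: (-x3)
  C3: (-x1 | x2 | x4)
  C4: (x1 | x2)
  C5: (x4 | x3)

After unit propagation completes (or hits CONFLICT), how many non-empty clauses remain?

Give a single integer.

Answer: 0

Derivation:
unit clause [-2] forces x2=F; simplify:
  drop 2 from [-1, 2, 4] -> [-1, 4]
  drop 2 from [1, 2] -> [1]
  satisfied 1 clause(s); 4 remain; assigned so far: [2]
unit clause [-3] forces x3=F; simplify:
  drop 3 from [4, 3] -> [4]
  satisfied 1 clause(s); 3 remain; assigned so far: [2, 3]
unit clause [1] forces x1=T; simplify:
  drop -1 from [-1, 4] -> [4]
  satisfied 1 clause(s); 2 remain; assigned so far: [1, 2, 3]
unit clause [4] forces x4=T; simplify:
  satisfied 2 clause(s); 0 remain; assigned so far: [1, 2, 3, 4]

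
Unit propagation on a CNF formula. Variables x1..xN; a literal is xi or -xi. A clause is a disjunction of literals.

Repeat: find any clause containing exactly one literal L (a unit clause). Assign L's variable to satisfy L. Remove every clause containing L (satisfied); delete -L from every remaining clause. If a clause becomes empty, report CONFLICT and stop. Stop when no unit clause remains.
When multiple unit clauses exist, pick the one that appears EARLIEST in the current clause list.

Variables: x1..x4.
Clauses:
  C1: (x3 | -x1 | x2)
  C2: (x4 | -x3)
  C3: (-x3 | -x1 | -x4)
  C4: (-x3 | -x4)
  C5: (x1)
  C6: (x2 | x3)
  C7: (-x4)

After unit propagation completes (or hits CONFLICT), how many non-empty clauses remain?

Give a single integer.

Answer: 0

Derivation:
unit clause [1] forces x1=T; simplify:
  drop -1 from [3, -1, 2] -> [3, 2]
  drop -1 from [-3, -1, -4] -> [-3, -4]
  satisfied 1 clause(s); 6 remain; assigned so far: [1]
unit clause [-4] forces x4=F; simplify:
  drop 4 from [4, -3] -> [-3]
  satisfied 3 clause(s); 3 remain; assigned so far: [1, 4]
unit clause [-3] forces x3=F; simplify:
  drop 3 from [3, 2] -> [2]
  drop 3 from [2, 3] -> [2]
  satisfied 1 clause(s); 2 remain; assigned so far: [1, 3, 4]
unit clause [2] forces x2=T; simplify:
  satisfied 2 clause(s); 0 remain; assigned so far: [1, 2, 3, 4]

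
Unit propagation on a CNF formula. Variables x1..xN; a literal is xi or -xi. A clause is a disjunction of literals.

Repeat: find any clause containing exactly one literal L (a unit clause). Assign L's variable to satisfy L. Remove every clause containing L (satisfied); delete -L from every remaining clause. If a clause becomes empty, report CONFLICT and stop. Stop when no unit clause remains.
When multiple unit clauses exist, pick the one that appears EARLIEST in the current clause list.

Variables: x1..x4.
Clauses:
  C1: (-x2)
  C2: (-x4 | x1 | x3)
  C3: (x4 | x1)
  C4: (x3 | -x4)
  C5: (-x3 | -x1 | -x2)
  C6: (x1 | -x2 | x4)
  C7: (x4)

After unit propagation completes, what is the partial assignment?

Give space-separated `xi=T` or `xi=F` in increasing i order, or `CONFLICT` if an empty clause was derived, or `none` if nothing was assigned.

unit clause [-2] forces x2=F; simplify:
  satisfied 3 clause(s); 4 remain; assigned so far: [2]
unit clause [4] forces x4=T; simplify:
  drop -4 from [-4, 1, 3] -> [1, 3]
  drop -4 from [3, -4] -> [3]
  satisfied 2 clause(s); 2 remain; assigned so far: [2, 4]
unit clause [3] forces x3=T; simplify:
  satisfied 2 clause(s); 0 remain; assigned so far: [2, 3, 4]

Answer: x2=F x3=T x4=T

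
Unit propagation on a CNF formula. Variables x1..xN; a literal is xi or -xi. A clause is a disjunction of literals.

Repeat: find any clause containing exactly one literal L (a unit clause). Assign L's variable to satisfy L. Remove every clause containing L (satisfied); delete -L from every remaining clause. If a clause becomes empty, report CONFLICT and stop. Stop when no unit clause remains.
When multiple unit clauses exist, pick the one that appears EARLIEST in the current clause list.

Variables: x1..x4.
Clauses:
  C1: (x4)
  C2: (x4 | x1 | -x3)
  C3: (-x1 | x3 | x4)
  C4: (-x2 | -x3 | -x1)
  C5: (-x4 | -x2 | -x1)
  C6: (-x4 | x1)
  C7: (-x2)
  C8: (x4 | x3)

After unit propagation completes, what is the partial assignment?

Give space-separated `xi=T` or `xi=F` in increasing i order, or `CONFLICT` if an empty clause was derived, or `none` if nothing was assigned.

Answer: x1=T x2=F x4=T

Derivation:
unit clause [4] forces x4=T; simplify:
  drop -4 from [-4, -2, -1] -> [-2, -1]
  drop -4 from [-4, 1] -> [1]
  satisfied 4 clause(s); 4 remain; assigned so far: [4]
unit clause [1] forces x1=T; simplify:
  drop -1 from [-2, -3, -1] -> [-2, -3]
  drop -1 from [-2, -1] -> [-2]
  satisfied 1 clause(s); 3 remain; assigned so far: [1, 4]
unit clause [-2] forces x2=F; simplify:
  satisfied 3 clause(s); 0 remain; assigned so far: [1, 2, 4]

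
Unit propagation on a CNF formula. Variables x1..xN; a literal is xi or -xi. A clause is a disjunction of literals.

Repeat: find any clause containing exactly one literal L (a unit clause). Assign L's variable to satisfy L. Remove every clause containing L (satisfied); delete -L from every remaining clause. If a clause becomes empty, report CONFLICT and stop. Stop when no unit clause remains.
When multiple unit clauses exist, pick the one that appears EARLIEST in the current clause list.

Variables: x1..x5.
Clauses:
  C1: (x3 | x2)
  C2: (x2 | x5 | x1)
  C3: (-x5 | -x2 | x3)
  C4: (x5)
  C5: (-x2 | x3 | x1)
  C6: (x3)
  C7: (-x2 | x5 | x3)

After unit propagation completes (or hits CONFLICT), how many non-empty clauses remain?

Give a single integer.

Answer: 0

Derivation:
unit clause [5] forces x5=T; simplify:
  drop -5 from [-5, -2, 3] -> [-2, 3]
  satisfied 3 clause(s); 4 remain; assigned so far: [5]
unit clause [3] forces x3=T; simplify:
  satisfied 4 clause(s); 0 remain; assigned so far: [3, 5]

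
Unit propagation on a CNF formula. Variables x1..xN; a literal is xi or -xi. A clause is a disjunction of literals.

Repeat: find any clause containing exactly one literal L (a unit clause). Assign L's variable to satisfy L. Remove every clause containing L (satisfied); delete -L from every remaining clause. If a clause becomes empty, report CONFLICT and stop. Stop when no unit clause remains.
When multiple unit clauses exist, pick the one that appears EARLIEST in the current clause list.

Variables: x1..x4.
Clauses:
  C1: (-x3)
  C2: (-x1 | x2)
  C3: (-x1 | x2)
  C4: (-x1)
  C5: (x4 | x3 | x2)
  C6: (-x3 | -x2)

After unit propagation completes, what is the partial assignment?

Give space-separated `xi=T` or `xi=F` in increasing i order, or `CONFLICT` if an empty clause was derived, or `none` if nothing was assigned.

Answer: x1=F x3=F

Derivation:
unit clause [-3] forces x3=F; simplify:
  drop 3 from [4, 3, 2] -> [4, 2]
  satisfied 2 clause(s); 4 remain; assigned so far: [3]
unit clause [-1] forces x1=F; simplify:
  satisfied 3 clause(s); 1 remain; assigned so far: [1, 3]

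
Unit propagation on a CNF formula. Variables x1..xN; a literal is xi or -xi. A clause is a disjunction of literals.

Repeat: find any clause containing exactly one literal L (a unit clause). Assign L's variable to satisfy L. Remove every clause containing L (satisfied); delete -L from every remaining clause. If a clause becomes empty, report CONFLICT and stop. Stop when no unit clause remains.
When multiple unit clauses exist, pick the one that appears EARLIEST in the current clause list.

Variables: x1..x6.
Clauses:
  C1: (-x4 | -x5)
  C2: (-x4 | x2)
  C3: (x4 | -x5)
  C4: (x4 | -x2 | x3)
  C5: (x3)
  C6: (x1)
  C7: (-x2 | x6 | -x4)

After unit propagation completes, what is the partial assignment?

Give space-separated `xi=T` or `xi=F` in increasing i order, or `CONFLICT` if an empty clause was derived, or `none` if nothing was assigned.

Answer: x1=T x3=T

Derivation:
unit clause [3] forces x3=T; simplify:
  satisfied 2 clause(s); 5 remain; assigned so far: [3]
unit clause [1] forces x1=T; simplify:
  satisfied 1 clause(s); 4 remain; assigned so far: [1, 3]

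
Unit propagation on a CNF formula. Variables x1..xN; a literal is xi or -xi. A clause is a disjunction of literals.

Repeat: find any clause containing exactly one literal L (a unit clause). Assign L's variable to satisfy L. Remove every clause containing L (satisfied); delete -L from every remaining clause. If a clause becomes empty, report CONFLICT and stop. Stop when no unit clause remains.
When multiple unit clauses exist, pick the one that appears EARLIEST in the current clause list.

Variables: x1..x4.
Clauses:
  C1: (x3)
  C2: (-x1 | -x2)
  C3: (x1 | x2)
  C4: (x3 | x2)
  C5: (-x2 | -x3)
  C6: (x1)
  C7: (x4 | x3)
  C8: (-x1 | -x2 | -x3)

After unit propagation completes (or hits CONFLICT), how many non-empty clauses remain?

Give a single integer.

unit clause [3] forces x3=T; simplify:
  drop -3 from [-2, -3] -> [-2]
  drop -3 from [-1, -2, -3] -> [-1, -2]
  satisfied 3 clause(s); 5 remain; assigned so far: [3]
unit clause [-2] forces x2=F; simplify:
  drop 2 from [1, 2] -> [1]
  satisfied 3 clause(s); 2 remain; assigned so far: [2, 3]
unit clause [1] forces x1=T; simplify:
  satisfied 2 clause(s); 0 remain; assigned so far: [1, 2, 3]

Answer: 0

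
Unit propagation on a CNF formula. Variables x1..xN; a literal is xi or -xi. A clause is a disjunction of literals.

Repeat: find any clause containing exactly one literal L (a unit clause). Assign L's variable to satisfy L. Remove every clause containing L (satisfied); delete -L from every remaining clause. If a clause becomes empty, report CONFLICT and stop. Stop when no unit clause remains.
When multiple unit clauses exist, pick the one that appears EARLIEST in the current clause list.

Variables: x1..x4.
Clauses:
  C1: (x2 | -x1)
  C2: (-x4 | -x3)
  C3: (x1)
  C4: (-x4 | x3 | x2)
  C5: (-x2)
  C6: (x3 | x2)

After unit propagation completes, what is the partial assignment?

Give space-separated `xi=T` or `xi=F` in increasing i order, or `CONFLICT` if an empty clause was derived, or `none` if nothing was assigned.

unit clause [1] forces x1=T; simplify:
  drop -1 from [2, -1] -> [2]
  satisfied 1 clause(s); 5 remain; assigned so far: [1]
unit clause [2] forces x2=T; simplify:
  drop -2 from [-2] -> [] (empty!)
  satisfied 3 clause(s); 2 remain; assigned so far: [1, 2]
CONFLICT (empty clause)

Answer: CONFLICT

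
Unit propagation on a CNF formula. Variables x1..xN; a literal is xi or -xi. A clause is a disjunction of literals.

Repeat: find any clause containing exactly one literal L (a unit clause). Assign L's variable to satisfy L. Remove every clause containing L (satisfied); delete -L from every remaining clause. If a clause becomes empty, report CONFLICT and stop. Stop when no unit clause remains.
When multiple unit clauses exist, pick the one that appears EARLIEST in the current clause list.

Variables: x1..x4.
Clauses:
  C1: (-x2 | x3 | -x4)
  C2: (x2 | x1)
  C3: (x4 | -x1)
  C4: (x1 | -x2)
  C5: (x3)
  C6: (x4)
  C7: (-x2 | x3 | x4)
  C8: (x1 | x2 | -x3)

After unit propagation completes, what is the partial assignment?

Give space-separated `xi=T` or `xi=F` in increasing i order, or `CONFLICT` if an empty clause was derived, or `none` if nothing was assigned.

Answer: x3=T x4=T

Derivation:
unit clause [3] forces x3=T; simplify:
  drop -3 from [1, 2, -3] -> [1, 2]
  satisfied 3 clause(s); 5 remain; assigned so far: [3]
unit clause [4] forces x4=T; simplify:
  satisfied 2 clause(s); 3 remain; assigned so far: [3, 4]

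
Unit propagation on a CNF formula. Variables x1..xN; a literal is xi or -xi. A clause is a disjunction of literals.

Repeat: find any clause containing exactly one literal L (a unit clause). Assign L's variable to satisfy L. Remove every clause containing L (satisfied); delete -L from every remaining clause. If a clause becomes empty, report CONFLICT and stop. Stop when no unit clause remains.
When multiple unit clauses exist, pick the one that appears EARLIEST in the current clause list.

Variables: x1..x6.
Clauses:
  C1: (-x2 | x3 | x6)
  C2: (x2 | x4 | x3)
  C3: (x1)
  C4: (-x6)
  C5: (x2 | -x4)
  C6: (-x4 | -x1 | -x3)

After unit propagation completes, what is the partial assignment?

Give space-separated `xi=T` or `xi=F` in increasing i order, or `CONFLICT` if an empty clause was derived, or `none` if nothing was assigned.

Answer: x1=T x6=F

Derivation:
unit clause [1] forces x1=T; simplify:
  drop -1 from [-4, -1, -3] -> [-4, -3]
  satisfied 1 clause(s); 5 remain; assigned so far: [1]
unit clause [-6] forces x6=F; simplify:
  drop 6 from [-2, 3, 6] -> [-2, 3]
  satisfied 1 clause(s); 4 remain; assigned so far: [1, 6]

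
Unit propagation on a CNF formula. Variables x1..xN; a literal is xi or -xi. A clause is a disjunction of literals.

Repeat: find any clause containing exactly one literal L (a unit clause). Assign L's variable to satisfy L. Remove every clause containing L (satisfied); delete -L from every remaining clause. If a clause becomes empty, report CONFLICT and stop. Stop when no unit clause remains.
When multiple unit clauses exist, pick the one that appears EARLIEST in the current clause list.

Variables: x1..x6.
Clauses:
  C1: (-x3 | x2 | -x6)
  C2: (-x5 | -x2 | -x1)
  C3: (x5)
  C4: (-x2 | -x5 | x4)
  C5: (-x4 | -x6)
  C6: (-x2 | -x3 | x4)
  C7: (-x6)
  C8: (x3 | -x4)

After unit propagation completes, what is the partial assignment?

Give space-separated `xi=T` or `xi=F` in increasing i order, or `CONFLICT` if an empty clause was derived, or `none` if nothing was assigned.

unit clause [5] forces x5=T; simplify:
  drop -5 from [-5, -2, -1] -> [-2, -1]
  drop -5 from [-2, -5, 4] -> [-2, 4]
  satisfied 1 clause(s); 7 remain; assigned so far: [5]
unit clause [-6] forces x6=F; simplify:
  satisfied 3 clause(s); 4 remain; assigned so far: [5, 6]

Answer: x5=T x6=F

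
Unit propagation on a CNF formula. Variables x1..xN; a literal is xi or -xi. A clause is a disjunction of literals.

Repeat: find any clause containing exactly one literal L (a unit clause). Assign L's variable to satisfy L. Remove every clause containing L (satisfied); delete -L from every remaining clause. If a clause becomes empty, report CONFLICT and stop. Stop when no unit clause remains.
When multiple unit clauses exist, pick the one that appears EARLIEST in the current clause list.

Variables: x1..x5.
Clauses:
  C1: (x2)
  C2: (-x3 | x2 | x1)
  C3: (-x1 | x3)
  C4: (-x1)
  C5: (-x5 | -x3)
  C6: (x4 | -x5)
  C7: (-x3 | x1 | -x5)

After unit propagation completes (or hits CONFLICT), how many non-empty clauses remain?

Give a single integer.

unit clause [2] forces x2=T; simplify:
  satisfied 2 clause(s); 5 remain; assigned so far: [2]
unit clause [-1] forces x1=F; simplify:
  drop 1 from [-3, 1, -5] -> [-3, -5]
  satisfied 2 clause(s); 3 remain; assigned so far: [1, 2]

Answer: 3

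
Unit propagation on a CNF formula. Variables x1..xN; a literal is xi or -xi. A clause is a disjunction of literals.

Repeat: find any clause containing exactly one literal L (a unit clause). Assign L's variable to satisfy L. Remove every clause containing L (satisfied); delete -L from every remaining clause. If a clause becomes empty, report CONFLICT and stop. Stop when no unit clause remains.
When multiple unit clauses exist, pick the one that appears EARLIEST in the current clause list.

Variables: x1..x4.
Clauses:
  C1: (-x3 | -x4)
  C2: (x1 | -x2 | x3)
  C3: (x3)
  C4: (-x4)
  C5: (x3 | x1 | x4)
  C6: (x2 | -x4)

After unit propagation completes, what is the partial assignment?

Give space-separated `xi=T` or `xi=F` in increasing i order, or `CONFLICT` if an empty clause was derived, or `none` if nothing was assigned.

unit clause [3] forces x3=T; simplify:
  drop -3 from [-3, -4] -> [-4]
  satisfied 3 clause(s); 3 remain; assigned so far: [3]
unit clause [-4] forces x4=F; simplify:
  satisfied 3 clause(s); 0 remain; assigned so far: [3, 4]

Answer: x3=T x4=F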